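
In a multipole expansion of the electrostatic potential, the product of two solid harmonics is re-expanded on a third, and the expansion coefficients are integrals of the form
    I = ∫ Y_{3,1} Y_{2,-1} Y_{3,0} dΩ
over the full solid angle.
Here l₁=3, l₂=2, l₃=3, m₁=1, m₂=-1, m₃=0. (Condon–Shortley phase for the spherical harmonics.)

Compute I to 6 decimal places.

Rules hold: Σm=0, L=8 even, 1≤3≤5.
N = 7·5·7 = 245
Δ = 2!·4!·2!/9! = 1/3780
Racah Σ t=0..2: t=0:+1/24 t=1:−1/4 t=2:+1/24 = -1/6
⇒ 3j(3 2 3; 0 0 0)² = 4/105, sgn +1
Racah Σ t=0..1: t=0:+1/8 t=1:−1/12 = 1/24
⇒ 3j(3 2 3; 1 -1 0)² = 1/210, sgn -1
4πI² = N·(3j₀)²·(3jₘ)² = 2/45
I = -1·√(0.0444444/4π) = -0.05947080

-0.059471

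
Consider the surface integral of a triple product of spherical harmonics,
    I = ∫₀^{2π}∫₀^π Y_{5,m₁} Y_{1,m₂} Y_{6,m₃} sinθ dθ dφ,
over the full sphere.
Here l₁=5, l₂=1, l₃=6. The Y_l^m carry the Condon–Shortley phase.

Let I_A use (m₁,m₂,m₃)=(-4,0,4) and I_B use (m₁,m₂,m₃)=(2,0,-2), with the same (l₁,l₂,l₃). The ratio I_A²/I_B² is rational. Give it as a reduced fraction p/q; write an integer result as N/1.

Same 5,1,6: normalisation and zero-m 3j drop out of the ratio.
A: Δ: 0! 10! 2! / 13! → 1/858; sum: t=0:+1/362880 = 1/362880; 3j²(5 1 6; -4 0 4) = Δ·Π!·Σ² = 10/429  (sign +1)
B: Δ: 0! 10! 2! / 13! → 1/858; sum: t=0:+1/30240 = 1/30240; 3j²(5 1 6; 2 0 -2) = Δ·Π!·Σ² = 16/429  (sign +1)
I_A²/I_B² = (10/429)/(16/429) = 5/8

5/8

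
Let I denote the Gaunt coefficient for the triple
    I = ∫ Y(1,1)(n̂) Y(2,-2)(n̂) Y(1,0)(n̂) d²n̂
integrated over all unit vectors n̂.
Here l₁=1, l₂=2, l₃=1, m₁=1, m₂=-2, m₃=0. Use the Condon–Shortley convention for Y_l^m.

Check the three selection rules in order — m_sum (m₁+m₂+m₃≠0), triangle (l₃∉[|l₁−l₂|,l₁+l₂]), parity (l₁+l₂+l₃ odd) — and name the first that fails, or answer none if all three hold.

m_sum

Σmᵢ = -1  ✗
l₃∈[|l₁−l₂|,l₁+l₂]=[1,3], have l₃=1
Σlᵢ = 4 ⇒ even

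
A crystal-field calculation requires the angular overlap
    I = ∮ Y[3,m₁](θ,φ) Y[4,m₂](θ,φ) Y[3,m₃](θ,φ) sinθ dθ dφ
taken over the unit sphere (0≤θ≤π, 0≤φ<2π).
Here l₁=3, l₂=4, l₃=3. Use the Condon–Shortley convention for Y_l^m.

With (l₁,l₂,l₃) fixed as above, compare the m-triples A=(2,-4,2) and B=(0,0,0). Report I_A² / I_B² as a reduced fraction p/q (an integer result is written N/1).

l's match ⇒ only the (l;m) 3-j factors differ between A and B.
A: triangle coeff Δ(3,4,3) = 1/34650; Σ_t [0,0]: t=0:+1/576 = 1/576; (3j)²=5/99 [(3 4 3; 2 -4 2)], sign=-1
B: triangle coeff Δ(3,4,3) = 1/34650; Σ_t [1,3]: t=1:−1/72 t=2:+1/16 t=3:−1/72 = 5/144; (3j)²=2/77 [(3 4 3; 0 0 0)], sign=-1
I_A²/I_B² = (5/99)/(2/77) = 35/18

35/18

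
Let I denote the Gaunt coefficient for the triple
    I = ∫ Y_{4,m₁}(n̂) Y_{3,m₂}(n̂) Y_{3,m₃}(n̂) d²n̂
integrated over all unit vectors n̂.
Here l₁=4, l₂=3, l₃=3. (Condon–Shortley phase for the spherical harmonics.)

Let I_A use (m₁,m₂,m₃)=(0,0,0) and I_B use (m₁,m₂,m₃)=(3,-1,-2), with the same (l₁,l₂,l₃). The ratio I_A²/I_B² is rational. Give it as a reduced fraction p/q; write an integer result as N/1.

Same 4,3,3: normalisation and zero-m 3j drop out of the ratio.
A: Δ: 4! 4! 2! / 11! → 1/34650; sum: t=1:−1/72 t=2:+1/16 t=3:−1/72 = 5/144; 3j²(4 3 3; 0 0 0) = Δ·Π!·Σ² = 2/77  (sign -1)
B: Δ: 4! 4! 2! / 11! → 1/34650; sum: t=0:+1/288 t=1:−1/144 = -1/288; 3j²(4 3 3; 3 -1 -2) = Δ·Π!·Σ² = 1/99  (sign +1)
I_A²/I_B² = (2/77)/(1/99) = 18/7

18/7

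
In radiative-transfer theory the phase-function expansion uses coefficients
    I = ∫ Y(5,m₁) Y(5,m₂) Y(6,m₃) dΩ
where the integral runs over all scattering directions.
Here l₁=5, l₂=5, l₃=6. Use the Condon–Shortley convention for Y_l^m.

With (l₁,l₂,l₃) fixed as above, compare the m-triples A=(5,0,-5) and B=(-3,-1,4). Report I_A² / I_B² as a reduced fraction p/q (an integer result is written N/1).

l's match ⇒ only the (l;m) 3-j factors differ between A and B.
A: triangle coeff Δ(5,5,6) = 1/28588560; Σ_t [0,0]: t=0:+1/2073600 = 1/2073600; (3j)²=15/884 [(5 5 6; 5 0 -5)], sign=-1
B: triangle coeff Δ(5,5,6) = 1/28588560; Σ_t [2,4]: t=2:+1/138240 t=3:−1/86400 t=4:+1/829440 = -13/4147200; (3j)²=13/3740 [(5 5 6; -3 -1 4)], sign=-1
I_A²/I_B² = (15/884)/(13/3740) = 825/169

825/169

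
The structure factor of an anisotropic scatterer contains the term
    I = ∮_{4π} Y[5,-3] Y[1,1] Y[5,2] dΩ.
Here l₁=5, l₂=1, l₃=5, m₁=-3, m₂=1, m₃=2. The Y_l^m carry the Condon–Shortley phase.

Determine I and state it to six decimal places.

l₁+l₂+l₃=11 is odd: 3j(l;000)=0 ⇒ I=0

0.000000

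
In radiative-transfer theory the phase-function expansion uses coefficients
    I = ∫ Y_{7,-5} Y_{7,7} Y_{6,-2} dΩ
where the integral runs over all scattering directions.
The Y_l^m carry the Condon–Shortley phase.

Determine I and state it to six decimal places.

Checks pass: Σm=0; 20 even; l₃=6∈[0,14].
(2·7+1)(2·7+1)(2·6+1) = 2925
Δ: 8! 6! 6! / 21! → 1/2444321880
sum: t=1:−1/2612736000 t=2:+1/20736000 t=3:−1/1658880 t=4:+1/746496 t=5:−1/1658880 t=6:+1/20736000 t=7:−1/2612736000 = 1/4354560
3j²(7 7 6; 0 0 0) = Δ·Π!·Σ² = 1000/138567  (sign +1)
sum: t=8:+1/1393459200 = 1/1393459200
3j²(7 7 6; -5 7 -2) = Δ·Π!·Σ² = 11/646  (sign +1)
combine: 4πI² = 2925·1000/138567·11/646 = 37500/104329
take √, sign +1: I = 0.16912514

0.169125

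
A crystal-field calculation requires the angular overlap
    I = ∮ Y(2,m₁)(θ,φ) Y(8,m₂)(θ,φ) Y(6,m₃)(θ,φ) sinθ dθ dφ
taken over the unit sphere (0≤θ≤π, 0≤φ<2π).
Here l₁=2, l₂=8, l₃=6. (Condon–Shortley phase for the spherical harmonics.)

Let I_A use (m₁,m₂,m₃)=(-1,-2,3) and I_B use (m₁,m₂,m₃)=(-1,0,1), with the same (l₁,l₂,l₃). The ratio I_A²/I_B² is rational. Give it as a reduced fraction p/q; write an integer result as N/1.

25/56

Shared (l₁,l₂,l₃)=(2,8,6): N and (l;000)² cancel in I_A²/I_B².
A: Δ = 4!·0!·12!/17! = 1/30940; Racah Σ t=3..3: t=3:−1/13063680 = -1/13063680; ⇒ 3j(2 8 6; -1 -2 3)² = 10/1547, sgn +1
B: Δ = 4!·0!·12!/17! = 1/30940; Racah Σ t=3..3: t=3:−1/3628800 = -1/3628800; ⇒ 3j(2 8 6; -1 0 1)² = 16/1105, sgn +1
I_A²/I_B² = (10/1547)/(16/1105) = 25/56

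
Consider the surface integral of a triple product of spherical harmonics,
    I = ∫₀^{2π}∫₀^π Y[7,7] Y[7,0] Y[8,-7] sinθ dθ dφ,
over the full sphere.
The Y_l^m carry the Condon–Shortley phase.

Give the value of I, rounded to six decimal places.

0.106114

m-sum 0 ✓  L=22 even ✓  0≤8≤14 ✓
Π(2lᵢ+1) = 15×15×17 = 3825
triangle coeff Δ(7,7,8) = 1/22086194130
Σ_t [0,6]: t=0:+1/18289152000 t=1:−1/248832000 t=2:+1/24883200 t=3:−1/11943936 t=4:+1/24883200 t=5:−1/248832000 t=6:+1/18289152000 = -11/975421440
(3j)²=1750/289731 [(7 7 8; 0 0 0)], sign=-1
Σ_t [0,0]: t=0:+1/146313216000 = 1/146313216000
(3j)²=91/14858 [(7 7 8; 7 0 -7)], sign=-1
⇒ 4πI² = 459375/3246473
I = (+1)√(459375/3246473/(4π)) = 0.10611404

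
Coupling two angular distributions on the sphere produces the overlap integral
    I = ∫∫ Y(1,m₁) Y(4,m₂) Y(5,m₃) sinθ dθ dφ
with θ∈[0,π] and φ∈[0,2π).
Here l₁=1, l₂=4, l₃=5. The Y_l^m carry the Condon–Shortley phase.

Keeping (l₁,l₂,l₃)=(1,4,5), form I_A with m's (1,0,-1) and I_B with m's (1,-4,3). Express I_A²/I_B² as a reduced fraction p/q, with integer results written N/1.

l's match ⇒ only the (l;m) 3-j factors differ between A and B.
A: triangle coeff Δ(1,4,5) = 1/495; Σ_t [0,0]: t=0:+1/1152 = 1/1152; (3j)²=1/33 [(1 4 5; 1 0 -1)], sign=+1
B: triangle coeff Δ(1,4,5) = 1/495; Σ_t [0,0]: t=0:+1/80640 = 1/80640; (3j)²=1/495 [(1 4 5; 1 -4 3)], sign=+1
I_A²/I_B² = (1/33)/(1/495) = 15/1

15/1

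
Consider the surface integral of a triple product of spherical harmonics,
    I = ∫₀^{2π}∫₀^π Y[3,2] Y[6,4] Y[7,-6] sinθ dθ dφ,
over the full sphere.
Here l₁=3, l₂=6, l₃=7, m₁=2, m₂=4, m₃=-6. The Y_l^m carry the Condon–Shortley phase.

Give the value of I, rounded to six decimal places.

Checks pass: Σm=0; 16 even; l₃=7∈[3,9].
(2·3+1)(2·6+1)(2·7+1) = 1365
Δ: 2! 4! 10! / 17! → 1/2042040
sum: t=0:+1/207360 t=1:−1/57600 t=2:+1/207360 = -1/129600
3j²(3 6 7; 0 0 0) = Δ·Π!·Σ² = 168/12155  (sign +1)
sum: t=0:+1/43545600 t=1:−1/8709120 = -1/10886400
3j²(3 6 7; 2 4 -6) = Δ·Π!·Σ² = 8/357  (sign +1)
combine: 4πI² = 1365·168/12155·8/357 = 1344/3179
take √, sign +1: I = 0.18342116

0.183421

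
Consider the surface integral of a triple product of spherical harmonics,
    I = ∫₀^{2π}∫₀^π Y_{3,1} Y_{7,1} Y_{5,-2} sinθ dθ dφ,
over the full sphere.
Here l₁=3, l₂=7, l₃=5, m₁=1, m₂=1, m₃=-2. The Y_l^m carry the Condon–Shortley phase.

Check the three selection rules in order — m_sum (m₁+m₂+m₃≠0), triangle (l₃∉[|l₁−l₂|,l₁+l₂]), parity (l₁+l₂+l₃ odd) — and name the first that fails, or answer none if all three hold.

parity

m₁+m₂+m₃ = 1 + 1 − 2 = 0  ✓
triangle: |3−7|=4 ≤ l₃=5 ≤ 3+7=10  ✓
parity: l₁+l₂+l₃ = 15 is odd  ✗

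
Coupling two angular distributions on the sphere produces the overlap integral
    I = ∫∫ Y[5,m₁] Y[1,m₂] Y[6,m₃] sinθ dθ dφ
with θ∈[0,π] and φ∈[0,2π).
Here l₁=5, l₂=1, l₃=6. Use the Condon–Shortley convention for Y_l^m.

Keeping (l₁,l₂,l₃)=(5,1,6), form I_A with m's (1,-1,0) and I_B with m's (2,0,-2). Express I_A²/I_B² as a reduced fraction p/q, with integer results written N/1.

15/32

l's match ⇒ only the (l;m) 3-j factors differ between A and B.
A: triangle coeff Δ(5,1,6) = 1/858; Σ_t [0,0]: t=0:+1/34560 = 1/34560; (3j)²=5/286 [(5 1 6; 1 -1 0)], sign=+1
B: triangle coeff Δ(5,1,6) = 1/858; Σ_t [0,0]: t=0:+1/30240 = 1/30240; (3j)²=16/429 [(5 1 6; 2 0 -2)], sign=+1
I_A²/I_B² = (5/286)/(16/429) = 15/32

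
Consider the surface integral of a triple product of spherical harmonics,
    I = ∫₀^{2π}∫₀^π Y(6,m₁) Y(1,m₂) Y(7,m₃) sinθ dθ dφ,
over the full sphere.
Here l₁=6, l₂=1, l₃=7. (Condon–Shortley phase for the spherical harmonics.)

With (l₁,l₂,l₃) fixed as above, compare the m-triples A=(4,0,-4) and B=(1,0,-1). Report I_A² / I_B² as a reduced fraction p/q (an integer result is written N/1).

11/16

Shared (l₁,l₂,l₃)=(6,1,7): N and (l;000)² cancel in I_A²/I_B².
A: Δ = 0!·12!·2!/15! = 1/1365; Racah Σ t=0..0: t=0:+1/7257600 = 1/7257600; ⇒ 3j(6 1 7; 4 0 -4)² = 11/455, sgn -1
B: Δ = 0!·12!·2!/15! = 1/1365; Racah Σ t=0..0: t=0:+1/604800 = 1/604800; ⇒ 3j(6 1 7; 1 0 -1)² = 16/455, sgn +1
I_A²/I_B² = (11/455)/(16/455) = 11/16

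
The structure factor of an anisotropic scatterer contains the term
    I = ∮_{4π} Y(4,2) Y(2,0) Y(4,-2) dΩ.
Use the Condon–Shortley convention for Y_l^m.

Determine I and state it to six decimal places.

0.065536

Checks pass: Σm=0; 10 even; l₃=4∈[2,6].
(2·4+1)(2·2+1)(2·4+1) = 405
Δ: 2! 6! 2! / 11! → 1/13860
sum: t=0:+1/192 t=1:−1/36 t=2:+1/192 = -5/288
3j²(4 2 4; 0 0 0) = Δ·Π!·Σ² = 20/693  (sign -1)
sum: t=0:+1/192 t=1:−1/120 t=2:+1/2880 = -1/360
3j²(4 2 4; 2 0 -2) = Δ·Π!·Σ² = 16/3465  (sign -1)
combine: 4πI² = 405·20/693·16/3465 = 320/5929
take √, sign +1: I = 0.06553591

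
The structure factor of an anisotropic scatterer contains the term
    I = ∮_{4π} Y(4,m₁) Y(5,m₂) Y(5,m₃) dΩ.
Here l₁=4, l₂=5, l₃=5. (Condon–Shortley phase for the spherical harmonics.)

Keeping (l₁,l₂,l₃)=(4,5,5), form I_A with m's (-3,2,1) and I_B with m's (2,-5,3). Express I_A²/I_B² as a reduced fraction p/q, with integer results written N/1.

l's match ⇒ only the (l;m) 3-j factors differ between A and B.
A: triangle coeff Δ(4,5,5) = 1/3153150; Σ_t [3,4]: t=3:−1/6912 t=4:+1/5184 = 1/20736; (3j)²=5/2574 [(4 5 5; -3 2 1)], sign=+1
B: triangle coeff Δ(4,5,5) = 1/3153150; Σ_t [0,0]: t=0:+1/69120 = 1/69120; (3j)²=4/143 [(4 5 5; 2 -5 3)], sign=+1
I_A²/I_B² = (5/2574)/(4/143) = 5/72

5/72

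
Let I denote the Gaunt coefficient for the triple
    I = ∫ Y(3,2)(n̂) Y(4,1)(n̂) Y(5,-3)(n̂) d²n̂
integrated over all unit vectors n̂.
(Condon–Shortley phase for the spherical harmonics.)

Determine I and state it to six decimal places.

-0.035836

m-sum 0 ✓  L=12 even ✓  1≤5≤7 ✓
Π(2lᵢ+1) = 7×9×11 = 693
triangle coeff Δ(3,4,5) = 1/180180
Σ_t [0,2]: t=0:+1/576 t=1:−1/144 t=2:+1/576 = -1/288
(3j)²=20/1001 [(3 4 5; 0 0 0)], sign=+1
Σ_t [0,1]: t=0:+1/1440 t=1:−1/1152 = -1/5760
(3j)²=1/858 [(3 4 5; 2 1 -3)], sign=-1
⇒ 4πI² = 30/1859
I = (-1)√(30/1859/(4π)) = -0.03583571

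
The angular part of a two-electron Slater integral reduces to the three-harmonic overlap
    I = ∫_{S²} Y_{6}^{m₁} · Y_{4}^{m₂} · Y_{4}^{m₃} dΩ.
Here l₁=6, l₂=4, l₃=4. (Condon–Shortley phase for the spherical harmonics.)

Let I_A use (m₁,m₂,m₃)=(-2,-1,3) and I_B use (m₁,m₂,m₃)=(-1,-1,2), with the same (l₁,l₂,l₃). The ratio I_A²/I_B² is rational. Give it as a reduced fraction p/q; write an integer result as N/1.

l's match ⇒ only the (l;m) 3-j factors differ between A and B.
A: triangle coeff Δ(6,4,4) = 1/1261260; Σ_t [2,3]: t=2:+1/34560 t=3:−1/8640 = -1/11520; (3j)²=3/143 [(6 4 4; -2 -1 3)], sign=+1
B: triangle coeff Δ(6,4,4) = 1/1261260; Σ_t [1,3]: t=1:−1/172800 t=2:+1/5760 t=3:−1/3456 = -7/57600; (3j)²=21/2860 [(6 4 4; -1 -1 2)], sign=-1
I_A²/I_B² = (3/143)/(21/2860) = 20/7

20/7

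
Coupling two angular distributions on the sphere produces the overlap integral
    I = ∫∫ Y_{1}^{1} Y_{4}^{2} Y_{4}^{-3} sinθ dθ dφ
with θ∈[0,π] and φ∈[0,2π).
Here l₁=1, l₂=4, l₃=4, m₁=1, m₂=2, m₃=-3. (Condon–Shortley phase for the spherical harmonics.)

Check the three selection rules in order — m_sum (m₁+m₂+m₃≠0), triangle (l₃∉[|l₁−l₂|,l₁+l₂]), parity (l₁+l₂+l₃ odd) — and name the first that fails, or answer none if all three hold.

parity

azimuthal sum: 1 + 2 − 3 = 0  ✓
3 ≤ 4 ≤ 5 (triangle on l)  ✓
L = 1 + 4 + 4 = 9 (odd)  ✗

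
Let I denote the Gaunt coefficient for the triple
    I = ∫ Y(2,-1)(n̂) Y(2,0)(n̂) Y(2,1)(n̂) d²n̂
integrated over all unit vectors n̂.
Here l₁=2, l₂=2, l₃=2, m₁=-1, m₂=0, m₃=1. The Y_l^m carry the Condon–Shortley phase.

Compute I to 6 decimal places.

m-sum 0 ✓  L=6 even ✓  0≤2≤4 ✓
Π(2lᵢ+1) = 5×5×5 = 125
triangle coeff Δ(2,2,2) = 1/630
Σ_t [0,2]: t=0:+1/8 t=1:−1/1 t=2:+1/8 = -3/4
(3j)²=2/35 [(2 2 2; 0 0 0)], sign=-1
Σ_t [1,2]: t=1:−1/2 t=2:+1/4 = -1/4
(3j)²=1/70 [(2 2 2; -1 0 1)], sign=+1
⇒ 4πI² = 5/49
I = (-1)√(5/49/(4π)) = -0.09011188

-0.090112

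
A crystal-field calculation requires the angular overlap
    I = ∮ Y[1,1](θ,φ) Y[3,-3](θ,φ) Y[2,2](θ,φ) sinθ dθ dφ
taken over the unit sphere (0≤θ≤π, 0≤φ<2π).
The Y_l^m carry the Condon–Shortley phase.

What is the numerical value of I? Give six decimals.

m-sum 0 ✓  L=6 even ✓  2≤2≤4 ✓
Π(2lᵢ+1) = 3×7×5 = 105
triangle coeff Δ(1,3,2) = 1/105
Σ_t [1,1]: t=1:−1/4 = -1/4
(3j)²=3/35 [(1 3 2; 0 0 0)], sign=-1
Σ_t [0,0]: t=0:+1/48 = 1/48
(3j)²=1/7 [(1 3 2; 1 -3 2)], sign=+1
⇒ 4πI² = 9/7
I = (-1)√(9/7/(4π)) = -0.31986543

-0.319865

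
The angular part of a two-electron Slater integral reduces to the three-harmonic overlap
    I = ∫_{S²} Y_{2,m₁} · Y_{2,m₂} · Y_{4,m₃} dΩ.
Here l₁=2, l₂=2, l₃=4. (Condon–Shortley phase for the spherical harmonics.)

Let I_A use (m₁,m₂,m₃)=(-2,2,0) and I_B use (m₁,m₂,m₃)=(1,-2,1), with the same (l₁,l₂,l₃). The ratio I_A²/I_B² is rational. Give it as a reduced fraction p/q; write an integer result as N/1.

1/5

Shared (l₁,l₂,l₃)=(2,2,4): N and (l;000)² cancel in I_A²/I_B².
A: Δ = 0!·4!·4!/9! = 1/630; Racah Σ t=0..0: t=0:+1/576 = 1/576; ⇒ 3j(2 2 4; -2 2 0)² = 1/630, sgn +1
B: Δ = 0!·4!·4!/9! = 1/630; Racah Σ t=0..0: t=0:+1/144 = 1/144; ⇒ 3j(2 2 4; 1 -2 1)² = 1/126, sgn -1
I_A²/I_B² = (1/630)/(1/126) = 1/5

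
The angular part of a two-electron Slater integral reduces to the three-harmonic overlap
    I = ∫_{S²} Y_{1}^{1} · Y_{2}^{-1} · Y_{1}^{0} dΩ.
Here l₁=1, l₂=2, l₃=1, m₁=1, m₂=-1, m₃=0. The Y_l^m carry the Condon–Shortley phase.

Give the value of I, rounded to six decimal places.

Rules hold: Σm=0, L=4 even, 1≤1≤3.
N = 3·5·3 = 45
Δ = 2!·0!·2!/5! = 1/30
Racah Σ t=1..1: t=1:−1/1 = -1/1
⇒ 3j(1 2 1; 0 0 0)² = 2/15, sgn +1
Racah Σ t=0..0: t=0:+1/2 = 1/2
⇒ 3j(1 2 1; 1 -1 0)² = 1/10, sgn -1
4πI² = N·(3j₀)²·(3jₘ)² = 3/5
I = -1·√(0.6/4π) = -0.21850969

-0.218510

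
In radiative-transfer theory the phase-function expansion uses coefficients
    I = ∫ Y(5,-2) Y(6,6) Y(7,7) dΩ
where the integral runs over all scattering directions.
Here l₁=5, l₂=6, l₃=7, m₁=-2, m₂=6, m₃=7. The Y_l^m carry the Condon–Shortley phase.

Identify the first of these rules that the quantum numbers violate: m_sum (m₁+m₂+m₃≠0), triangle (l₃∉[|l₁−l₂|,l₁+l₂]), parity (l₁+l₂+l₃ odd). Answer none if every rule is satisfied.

m₁+m₂+m₃ = -2 + 6 + 7 = 11  ✗
triangle: |5−6|=1 ≤ l₃=7 ≤ 5+6=11
parity: l₁+l₂+l₃ = 18 is even

m_sum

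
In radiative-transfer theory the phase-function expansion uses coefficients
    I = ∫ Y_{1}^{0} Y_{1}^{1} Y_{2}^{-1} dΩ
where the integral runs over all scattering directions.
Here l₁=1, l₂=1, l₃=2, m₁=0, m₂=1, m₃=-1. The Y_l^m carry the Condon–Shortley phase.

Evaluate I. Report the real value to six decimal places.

-0.218510

Rules hold: Σm=0, L=4 even, 0≤2≤2.
N = 3·3·5 = 45
Δ = 0!·2!·2!/5! = 1/30
Racah Σ t=0..0: t=0:+1/1 = 1/1
⇒ 3j(1 1 2; 0 0 0)² = 2/15, sgn +1
Racah Σ t=0..0: t=0:+1/2 = 1/2
⇒ 3j(1 1 2; 0 1 -1)² = 1/10, sgn -1
4πI² = N·(3j₀)²·(3jₘ)² = 3/5
I = -1·√(0.6/4π) = -0.21850969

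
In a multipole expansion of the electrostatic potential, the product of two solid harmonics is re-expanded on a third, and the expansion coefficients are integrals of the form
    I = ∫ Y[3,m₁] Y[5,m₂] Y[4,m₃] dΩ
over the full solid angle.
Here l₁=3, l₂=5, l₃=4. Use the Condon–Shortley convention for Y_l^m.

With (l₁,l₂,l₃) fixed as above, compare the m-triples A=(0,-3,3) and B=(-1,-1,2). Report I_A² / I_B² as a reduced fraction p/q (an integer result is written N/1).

1764/1849

l's match ⇒ only the (l;m) 3-j factors differ between A and B.
A: triangle coeff Δ(3,5,4) = 1/180180; Σ_t [1,2]: t=1:−1/1440 t=2:+1/2880 = -1/2880; (3j)²=7/715 [(3 5 4; 0 -3 3)], sign=+1
B: triangle coeff Δ(3,5,4) = 1/180180; Σ_t [2,4]: t=2:+1/384 t=3:−1/720 t=4:+1/34560 = 43/34560; (3j)²=1849/180180 [(3 5 4; -1 -1 2)], sign=+1
I_A²/I_B² = (7/715)/(1849/180180) = 1764/1849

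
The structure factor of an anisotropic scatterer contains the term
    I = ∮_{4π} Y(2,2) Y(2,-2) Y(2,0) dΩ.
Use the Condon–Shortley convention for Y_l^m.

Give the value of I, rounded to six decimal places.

-0.180224

Checks pass: Σm=0; 6 even; l₃=2∈[0,4].
(2·2+1)(2·2+1)(2·2+1) = 125
Δ: 2! 2! 2! / 7! → 1/630
sum: t=0:+1/8 t=1:−1/1 t=2:+1/8 = -3/4
3j²(2 2 2; 0 0 0) = Δ·Π!·Σ² = 2/35  (sign -1)
sum: t=0:+1/8 = 1/8
3j²(2 2 2; 2 -2 0) = Δ·Π!·Σ² = 2/35  (sign +1)
combine: 4πI² = 125·2/35·2/35 = 20/49
take √, sign -1: I = -0.18022375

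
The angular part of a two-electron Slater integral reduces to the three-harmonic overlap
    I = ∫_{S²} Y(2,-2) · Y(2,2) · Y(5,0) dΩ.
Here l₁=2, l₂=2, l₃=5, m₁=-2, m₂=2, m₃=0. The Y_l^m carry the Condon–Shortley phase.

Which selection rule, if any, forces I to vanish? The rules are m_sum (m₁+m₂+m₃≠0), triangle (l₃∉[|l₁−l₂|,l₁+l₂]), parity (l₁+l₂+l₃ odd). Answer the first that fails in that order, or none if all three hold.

m₁+m₂+m₃ = -2 + 2 + 0 = 0  ✓
triangle: |2−2|=0 ≤ l₃=5 ≤ 2+2=4  ✗
parity: l₁+l₂+l₃ = 9 is odd

triangle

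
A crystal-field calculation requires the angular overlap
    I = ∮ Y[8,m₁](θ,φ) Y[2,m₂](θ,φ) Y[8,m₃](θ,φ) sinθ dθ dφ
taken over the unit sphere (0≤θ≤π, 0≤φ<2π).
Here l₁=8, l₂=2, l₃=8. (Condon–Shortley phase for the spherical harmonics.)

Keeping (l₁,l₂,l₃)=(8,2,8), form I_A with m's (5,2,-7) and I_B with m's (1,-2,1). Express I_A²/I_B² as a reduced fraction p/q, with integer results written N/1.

Same 8,2,8: normalisation and zero-m 3j drop out of the ratio.
A: Δ: 2! 14! 2! / 19! → 1/348840; sum: t=2:+1/24908083200 = 1/24908083200; 3j²(8 2 8; 5 2 -7) = Δ·Π!·Σ² = 7/1292  (sign -1)
B: Δ: 2! 14! 2! / 19! → 1/348840; sum: t=0:+1/101606400 = 1/101606400; 3j²(8 2 8; 1 -2 1) = Δ·Π!·Σ² = 36/1615  (sign -1)
I_A²/I_B² = (7/1292)/(36/1615) = 35/144

35/144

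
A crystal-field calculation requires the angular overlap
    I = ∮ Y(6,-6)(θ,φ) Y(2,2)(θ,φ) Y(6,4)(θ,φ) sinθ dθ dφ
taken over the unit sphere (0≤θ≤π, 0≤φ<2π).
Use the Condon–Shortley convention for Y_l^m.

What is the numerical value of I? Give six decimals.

-0.076075

Rules hold: Σm=0, L=14 even, 4≤6≤8.
N = 13·5·13 = 845
Δ = 2!·10!·2!/15! = 1/90090
Racah Σ t=0..2: t=0:+1/69120 t=1:−1/14400 t=2:+1/69120 = -7/172800
⇒ 3j(6 2 6; 0 0 0)² = 14/715, sgn -1
Racah Σ t=2..2: t=2:+1/14515200 = 1/14515200
⇒ 3j(6 2 6; -6 2 4)² = 2/455, sgn +1
4πI² = N·(3j₀)²·(3jₘ)² = 4/55
I = -1·√(0.0727273/4π) = -0.07607531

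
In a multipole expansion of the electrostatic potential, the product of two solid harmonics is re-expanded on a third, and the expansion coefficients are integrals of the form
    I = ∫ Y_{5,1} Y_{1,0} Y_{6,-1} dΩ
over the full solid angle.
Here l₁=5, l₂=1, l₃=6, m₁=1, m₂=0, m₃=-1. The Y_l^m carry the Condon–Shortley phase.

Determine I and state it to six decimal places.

-0.241725

Rules hold: Σm=0, L=12 even, 4≤6≤6.
N = 11·3·13 = 429
Δ = 0!·10!·2!/13! = 1/858
Racah Σ t=0..0: t=0:+1/14400 = 1/14400
⇒ 3j(5 1 6; 0 0 0)² = 6/143, sgn +1
Racah Σ t=0..0: t=0:+1/17280 = 1/17280
⇒ 3j(5 1 6; 1 0 -1)² = 35/858, sgn -1
4πI² = N·(3j₀)²·(3jₘ)² = 105/143
I = -1·√(0.734266/4π) = -0.24172507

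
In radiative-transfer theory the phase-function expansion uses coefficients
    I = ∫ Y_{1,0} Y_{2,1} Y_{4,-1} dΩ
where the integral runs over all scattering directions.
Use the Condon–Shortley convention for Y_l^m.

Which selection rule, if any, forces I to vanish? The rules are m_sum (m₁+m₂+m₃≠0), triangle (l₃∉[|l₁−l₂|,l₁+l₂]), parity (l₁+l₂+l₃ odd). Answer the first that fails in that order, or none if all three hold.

azimuthal sum: 0 + 1 − 1 = 0  ✓
1 ≤ 4 ≤ 3 (triangle on l)  ✗
L = 1 + 2 + 4 = 7 (odd)

triangle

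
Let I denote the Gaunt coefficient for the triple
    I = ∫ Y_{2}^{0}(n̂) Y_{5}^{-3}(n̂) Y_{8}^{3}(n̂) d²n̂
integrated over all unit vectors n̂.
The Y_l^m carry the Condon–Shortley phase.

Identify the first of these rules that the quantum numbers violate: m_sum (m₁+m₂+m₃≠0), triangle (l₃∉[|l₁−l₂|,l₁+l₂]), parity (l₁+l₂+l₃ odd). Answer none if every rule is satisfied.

triangle

m₁+m₂+m₃ = 0 − 3 + 3 = 0  ✓
triangle: |2−5|=3 ≤ l₃=8 ≤ 2+5=7  ✗
parity: l₁+l₂+l₃ = 15 is odd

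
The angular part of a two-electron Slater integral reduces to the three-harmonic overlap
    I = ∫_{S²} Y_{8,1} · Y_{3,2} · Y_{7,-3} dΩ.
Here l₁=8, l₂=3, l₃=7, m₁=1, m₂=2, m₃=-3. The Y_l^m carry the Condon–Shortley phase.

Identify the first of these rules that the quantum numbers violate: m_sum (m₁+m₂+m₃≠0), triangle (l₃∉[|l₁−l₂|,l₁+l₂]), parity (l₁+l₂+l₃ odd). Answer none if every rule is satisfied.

Σmᵢ = 0  ✓
l₃∈[|l₁−l₂|,l₁+l₂]=[5,11], have l₃=7  ✓
Σlᵢ = 18 ⇒ even  ✓

none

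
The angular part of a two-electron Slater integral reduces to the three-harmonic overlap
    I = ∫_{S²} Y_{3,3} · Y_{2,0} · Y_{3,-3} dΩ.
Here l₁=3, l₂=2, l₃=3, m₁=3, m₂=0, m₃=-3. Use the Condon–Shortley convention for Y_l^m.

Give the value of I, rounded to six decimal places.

0.210261

m-sum 0 ✓  L=8 even ✓  1≤3≤5 ✓
Π(2lᵢ+1) = 7×5×7 = 245
triangle coeff Δ(3,2,3) = 1/3780
Σ_t [0,2]: t=0:+1/24 t=1:−1/4 t=2:+1/24 = -1/6
(3j)²=4/105 [(3 2 3; 0 0 0)], sign=+1
Σ_t [0,0]: t=0:+1/96 = 1/96
(3j)²=5/84 [(3 2 3; 3 0 -3)], sign=+1
⇒ 4πI² = 5/9
I = (+1)√(5/9/(4π)) = 0.21026104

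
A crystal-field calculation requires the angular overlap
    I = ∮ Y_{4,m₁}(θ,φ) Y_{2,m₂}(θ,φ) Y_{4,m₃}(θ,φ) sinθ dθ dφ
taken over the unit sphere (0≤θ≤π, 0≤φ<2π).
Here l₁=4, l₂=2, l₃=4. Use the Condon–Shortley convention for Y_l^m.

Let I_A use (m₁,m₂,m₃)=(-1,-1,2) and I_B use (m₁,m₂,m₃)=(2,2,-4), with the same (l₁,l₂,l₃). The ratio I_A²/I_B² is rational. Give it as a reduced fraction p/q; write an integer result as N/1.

l's match ⇒ only the (l;m) 3-j factors differ between A and B.
A: triangle coeff Δ(4,2,4) = 1/13860; Σ_t [0,1]: t=0:+1/240 t=1:−1/96 = -1/160; (3j)²=27/1540 [(4 2 4; -1 -1 2)], sign=-1
B: triangle coeff Δ(4,2,4) = 1/13860; Σ_t [2,2]: t=2:+1/2880 = 1/2880; (3j)²=2/165 [(4 2 4; 2 2 -4)], sign=+1
I_A²/I_B² = (27/1540)/(2/165) = 81/56

81/56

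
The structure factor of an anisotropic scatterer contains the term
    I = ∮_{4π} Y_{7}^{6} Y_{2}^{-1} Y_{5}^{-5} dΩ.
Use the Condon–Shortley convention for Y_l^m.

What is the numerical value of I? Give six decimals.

Checks pass: Σm=0; 14 even; l₃=5∈[5,9].
(2·7+1)(2·2+1)(2·5+1) = 825
Δ: 4! 10! 0! / 15! → 1/15015
sum: t=2:+1/57600 = 1/57600
3j²(7 2 5; 0 0 0) = Δ·Π!·Σ² = 21/715  (sign -1)
sum: t=1:−1/21772800 = -1/21772800
3j²(7 2 5; 6 -1 -5) = Δ·Π!·Σ² = 2/105  (sign -1)
combine: 4πI² = 825·21/715·2/105 = 6/13
take √, sign +1: I = 0.19164567

0.191646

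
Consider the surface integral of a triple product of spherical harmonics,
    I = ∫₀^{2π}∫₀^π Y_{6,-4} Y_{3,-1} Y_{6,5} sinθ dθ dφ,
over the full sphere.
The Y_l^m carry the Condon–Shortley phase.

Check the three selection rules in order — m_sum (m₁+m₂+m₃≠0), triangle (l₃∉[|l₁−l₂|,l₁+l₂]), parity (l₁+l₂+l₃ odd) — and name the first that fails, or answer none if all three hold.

Σmᵢ = 0  ✓
l₃∈[|l₁−l₂|,l₁+l₂]=[3,9], have l₃=6  ✓
Σlᵢ = 15 ⇒ odd  ✗

parity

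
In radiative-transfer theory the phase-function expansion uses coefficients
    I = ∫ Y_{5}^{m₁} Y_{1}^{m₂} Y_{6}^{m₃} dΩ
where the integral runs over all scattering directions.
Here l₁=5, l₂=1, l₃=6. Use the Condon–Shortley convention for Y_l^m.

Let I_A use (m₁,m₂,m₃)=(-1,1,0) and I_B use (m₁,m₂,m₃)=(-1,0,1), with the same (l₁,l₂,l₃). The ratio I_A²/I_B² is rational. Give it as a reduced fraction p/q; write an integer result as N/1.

Same 5,1,6: normalisation and zero-m 3j drop out of the ratio.
A: Δ: 0! 10! 2! / 13! → 1/858; sum: t=0:+1/34560 = 1/34560; 3j²(5 1 6; -1 1 0) = Δ·Π!·Σ² = 5/286  (sign +1)
B: Δ: 0! 10! 2! / 13! → 1/858; sum: t=0:+1/17280 = 1/17280; 3j²(5 1 6; -1 0 1) = Δ·Π!·Σ² = 35/858  (sign -1)
I_A²/I_B² = (5/286)/(35/858) = 3/7

3/7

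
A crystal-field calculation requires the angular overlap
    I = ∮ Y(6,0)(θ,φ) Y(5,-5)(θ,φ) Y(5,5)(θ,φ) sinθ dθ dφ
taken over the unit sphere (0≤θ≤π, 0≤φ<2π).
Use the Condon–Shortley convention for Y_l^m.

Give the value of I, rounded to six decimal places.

Checks pass: Σm=0; 16 even; l₃=5∈[1,11].
(2·6+1)(2·5+1)(2·5+1) = 1573
Δ: 6! 6! 4! / 17! → 1/28588560
sum: t=1:−1/345600 t=2:+1/13824 t=3:−1/5184 t=4:+1/13824 t=5:−1/345600 = -7/129600
3j²(6 5 5; 0 0 0) = Δ·Π!·Σ² = 80/7293  (sign +1)
sum: t=0:+1/12441600 = 1/12441600
3j²(6 5 5; 0 -5 5) = Δ·Π!·Σ² = 15/9724  (sign +1)
combine: 4πI² = 1573·80/7293·15/9724 = 100/3757
take √, sign +1: I = 0.04602295

0.046023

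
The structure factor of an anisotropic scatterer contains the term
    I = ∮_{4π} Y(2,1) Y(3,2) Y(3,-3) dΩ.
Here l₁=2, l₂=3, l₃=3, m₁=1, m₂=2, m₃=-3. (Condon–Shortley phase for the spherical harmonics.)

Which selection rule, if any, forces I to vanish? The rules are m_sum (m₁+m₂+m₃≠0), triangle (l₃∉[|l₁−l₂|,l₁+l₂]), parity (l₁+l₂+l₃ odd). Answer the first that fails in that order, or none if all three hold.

none

azimuthal sum: 1 + 2 − 3 = 0  ✓
1 ≤ 3 ≤ 5 (triangle on l)  ✓
L = 2 + 3 + 3 = 8 (even)  ✓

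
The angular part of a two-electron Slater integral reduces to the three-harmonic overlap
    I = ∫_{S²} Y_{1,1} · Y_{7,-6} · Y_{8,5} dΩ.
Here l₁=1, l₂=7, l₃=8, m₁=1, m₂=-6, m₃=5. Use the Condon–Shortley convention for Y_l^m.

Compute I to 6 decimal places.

Checks pass: Σm=0; 16 even; l₃=8∈[6,8].
(2·1+1)(2·7+1)(2·8+1) = 765
Δ: 0! 2! 14! / 17! → 1/2040
sum: t=0:+1/25401600 = 1/25401600
3j²(1 7 8; 0 0 0) = Δ·Π!·Σ² = 8/255  (sign +1)
sum: t=0:+1/12454041600 = 1/12454041600
3j²(1 7 8; 1 -6 5) = Δ·Π!·Σ² = 1/680  (sign -1)
combine: 4πI² = 765·8/255·1/680 = 3/85
take √, sign -1: I = -0.05299638

-0.052996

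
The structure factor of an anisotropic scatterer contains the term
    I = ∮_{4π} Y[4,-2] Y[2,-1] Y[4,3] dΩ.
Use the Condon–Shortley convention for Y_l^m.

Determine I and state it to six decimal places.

-0.187702

m-sum 0 ✓  L=10 even ✓  2≤4≤6 ✓
Π(2lᵢ+1) = 9×5×9 = 405
triangle coeff Δ(4,2,4) = 1/13860
Σ_t [0,2]: t=0:+1/192 t=1:−1/36 t=2:+1/192 = -5/288
(3j)²=20/693 [(4 2 4; 0 0 0)], sign=-1
Σ_t [0,1]: t=0:+1/1440 t=1:−1/240 = -1/288
(3j)²=5/132 [(4 2 4; -2 -1 3)], sign=+1
⇒ 4πI² = 375/847
I = (-1)√(375/847/(4π)) = -0.18770204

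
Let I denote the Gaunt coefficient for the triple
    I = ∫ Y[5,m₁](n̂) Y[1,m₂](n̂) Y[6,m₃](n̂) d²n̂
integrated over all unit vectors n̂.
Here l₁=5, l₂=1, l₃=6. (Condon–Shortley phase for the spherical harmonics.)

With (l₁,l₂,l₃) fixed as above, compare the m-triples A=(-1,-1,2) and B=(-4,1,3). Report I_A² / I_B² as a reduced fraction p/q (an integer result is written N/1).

l's match ⇒ only the (l;m) 3-j factors differ between A and B.
A: triangle coeff Δ(5,1,6) = 1/858; Σ_t [0,0]: t=0:+1/34560 = 1/34560; (3j)²=14/429 [(5 1 6; -1 -1 2)], sign=+1
B: triangle coeff Δ(5,1,6) = 1/858; Σ_t [0,0]: t=0:+1/725760 = 1/725760; (3j)²=1/286 [(5 1 6; -4 1 3)], sign=-1
I_A²/I_B² = (14/429)/(1/286) = 28/3

28/3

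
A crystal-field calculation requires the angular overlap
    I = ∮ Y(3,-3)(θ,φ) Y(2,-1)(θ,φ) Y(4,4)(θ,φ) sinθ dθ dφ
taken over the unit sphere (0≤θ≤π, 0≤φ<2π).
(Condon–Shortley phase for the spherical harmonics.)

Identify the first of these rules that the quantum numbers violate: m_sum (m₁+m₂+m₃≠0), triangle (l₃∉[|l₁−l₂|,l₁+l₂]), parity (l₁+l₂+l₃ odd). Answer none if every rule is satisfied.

parity

m₁+m₂+m₃ = -3 − 1 + 4 = 0  ✓
triangle: |3−2|=1 ≤ l₃=4 ≤ 3+2=5  ✓
parity: l₁+l₂+l₃ = 9 is odd  ✗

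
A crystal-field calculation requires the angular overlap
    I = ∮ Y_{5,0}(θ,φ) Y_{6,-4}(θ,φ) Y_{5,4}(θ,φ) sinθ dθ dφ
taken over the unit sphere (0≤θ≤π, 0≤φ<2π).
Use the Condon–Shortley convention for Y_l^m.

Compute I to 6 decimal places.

Checks pass: Σm=0; 16 even; l₃=5∈[1,11].
(2·5+1)(2·6+1)(2·5+1) = 1573
Δ: 6! 4! 6! / 17! → 1/28588560
sum: t=1:−1/345600 t=2:+1/13824 t=3:−1/5184 t=4:+1/13824 t=5:−1/345600 = -7/129600
3j²(5 6 5; 0 0 0) = Δ·Π!·Σ² = 80/7293  (sign +1)
sum: t=1:−1/345600 t=2:+1/207360 = 1/518400
3j²(5 6 5; 0 -4 4) = Δ·Π!·Σ² = 12/2431  (sign -1)
combine: 4πI² = 1573·80/7293·12/2431 = 320/3757
take √, sign -1: I = -0.08232836

-0.082328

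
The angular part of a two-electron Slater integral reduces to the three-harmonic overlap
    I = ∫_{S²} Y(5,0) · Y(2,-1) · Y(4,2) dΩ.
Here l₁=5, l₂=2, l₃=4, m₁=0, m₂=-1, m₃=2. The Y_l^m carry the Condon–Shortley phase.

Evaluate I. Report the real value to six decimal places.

0.000000

Σmᵢ = 1 ≠ 0, so the φ-integral vanishes; I = 0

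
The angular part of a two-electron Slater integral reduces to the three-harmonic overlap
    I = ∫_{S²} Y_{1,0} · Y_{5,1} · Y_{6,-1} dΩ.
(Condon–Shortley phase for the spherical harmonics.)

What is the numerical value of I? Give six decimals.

-0.241725

Rules hold: Σm=0, L=12 even, 4≤6≤6.
N = 3·11·13 = 429
Δ = 0!·2!·10!/13! = 1/858
Racah Σ t=0..0: t=0:+1/14400 = 1/14400
⇒ 3j(1 5 6; 0 0 0)² = 6/143, sgn +1
Racah Σ t=0..0: t=0:+1/17280 = 1/17280
⇒ 3j(1 5 6; 0 1 -1)² = 35/858, sgn -1
4πI² = N·(3j₀)²·(3jₘ)² = 105/143
I = -1·√(0.734266/4π) = -0.24172507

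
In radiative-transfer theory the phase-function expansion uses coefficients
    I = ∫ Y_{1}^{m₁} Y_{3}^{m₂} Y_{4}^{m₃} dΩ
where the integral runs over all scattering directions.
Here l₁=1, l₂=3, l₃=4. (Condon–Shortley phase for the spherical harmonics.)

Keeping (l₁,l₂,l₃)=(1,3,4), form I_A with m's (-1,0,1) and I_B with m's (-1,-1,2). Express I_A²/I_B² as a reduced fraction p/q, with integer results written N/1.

2/3

l's match ⇒ only the (l;m) 3-j factors differ between A and B.
A: triangle coeff Δ(1,3,4) = 1/252; Σ_t [0,0]: t=0:+1/72 = 1/72; (3j)²=5/126 [(1 3 4; -1 0 1)], sign=-1
B: triangle coeff Δ(1,3,4) = 1/252; Σ_t [0,0]: t=0:+1/96 = 1/96; (3j)²=5/84 [(1 3 4; -1 -1 2)], sign=+1
I_A²/I_B² = (5/126)/(5/84) = 2/3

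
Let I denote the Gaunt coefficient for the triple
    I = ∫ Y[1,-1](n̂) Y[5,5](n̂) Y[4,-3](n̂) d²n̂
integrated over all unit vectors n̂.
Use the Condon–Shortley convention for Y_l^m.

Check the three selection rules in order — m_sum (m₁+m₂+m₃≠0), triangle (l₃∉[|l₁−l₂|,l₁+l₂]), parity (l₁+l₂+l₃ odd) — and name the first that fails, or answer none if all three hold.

m_sum

Σmᵢ = 1  ✗
l₃∈[|l₁−l₂|,l₁+l₂]=[4,6], have l₃=4
Σlᵢ = 10 ⇒ even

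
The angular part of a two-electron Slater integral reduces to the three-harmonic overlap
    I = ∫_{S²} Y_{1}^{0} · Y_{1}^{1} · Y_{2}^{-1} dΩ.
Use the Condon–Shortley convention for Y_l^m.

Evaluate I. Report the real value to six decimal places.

m-sum 0 ✓  L=4 even ✓  0≤2≤2 ✓
Π(2lᵢ+1) = 3×3×5 = 45
triangle coeff Δ(1,1,2) = 1/30
Σ_t [0,0]: t=0:+1/1 = 1/1
(3j)²=2/15 [(1 1 2; 0 0 0)], sign=+1
Σ_t [0,0]: t=0:+1/2 = 1/2
(3j)²=1/10 [(1 1 2; 0 1 -1)], sign=-1
⇒ 4πI² = 3/5
I = (-1)√(3/5/(4π)) = -0.21850969

-0.218510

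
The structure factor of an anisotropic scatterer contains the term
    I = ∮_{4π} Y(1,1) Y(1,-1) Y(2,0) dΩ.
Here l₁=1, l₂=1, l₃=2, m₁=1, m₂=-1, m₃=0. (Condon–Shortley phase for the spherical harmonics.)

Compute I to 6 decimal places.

0.126157

Rules hold: Σm=0, L=4 even, 0≤2≤2.
N = 3·3·5 = 45
Δ = 0!·2!·2!/5! = 1/30
Racah Σ t=0..0: t=0:+1/1 = 1/1
⇒ 3j(1 1 2; 0 0 0)² = 2/15, sgn +1
Racah Σ t=0..0: t=0:+1/4 = 1/4
⇒ 3j(1 1 2; 1 -1 0)² = 1/30, sgn +1
4πI² = N·(3j₀)²·(3jₘ)² = 1/5
I = +1·√(0.2/4π) = 0.12615663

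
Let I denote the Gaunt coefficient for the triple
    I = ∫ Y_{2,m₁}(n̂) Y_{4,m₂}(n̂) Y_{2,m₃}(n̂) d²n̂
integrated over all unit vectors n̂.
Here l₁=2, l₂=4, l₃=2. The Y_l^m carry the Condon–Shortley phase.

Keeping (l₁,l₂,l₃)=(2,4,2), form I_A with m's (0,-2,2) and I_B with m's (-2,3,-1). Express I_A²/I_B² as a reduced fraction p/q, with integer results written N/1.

l's match ⇒ only the (l;m) 3-j factors differ between A and B.
A: triangle coeff Δ(2,4,2) = 1/630; Σ_t [2,2]: t=2:+1/96 = 1/96; (3j)²=1/42 [(2 4 2; 0 -2 2)], sign=+1
B: triangle coeff Δ(2,4,2) = 1/630; Σ_t [4,4]: t=4:+1/144 = 1/144; (3j)²=1/18 [(2 4 2; -2 3 -1)], sign=-1
I_A²/I_B² = (1/42)/(1/18) = 3/7

3/7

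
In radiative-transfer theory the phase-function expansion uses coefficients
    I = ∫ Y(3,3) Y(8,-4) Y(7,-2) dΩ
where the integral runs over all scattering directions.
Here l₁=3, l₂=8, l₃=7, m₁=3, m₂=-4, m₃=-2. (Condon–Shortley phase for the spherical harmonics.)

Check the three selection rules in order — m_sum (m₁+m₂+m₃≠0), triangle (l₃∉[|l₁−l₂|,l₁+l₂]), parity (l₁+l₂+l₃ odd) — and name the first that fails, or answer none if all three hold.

m_sum

m₁+m₂+m₃ = 3 − 4 − 2 = -3  ✗
triangle: |3−8|=5 ≤ l₃=7 ≤ 3+8=11
parity: l₁+l₂+l₃ = 18 is even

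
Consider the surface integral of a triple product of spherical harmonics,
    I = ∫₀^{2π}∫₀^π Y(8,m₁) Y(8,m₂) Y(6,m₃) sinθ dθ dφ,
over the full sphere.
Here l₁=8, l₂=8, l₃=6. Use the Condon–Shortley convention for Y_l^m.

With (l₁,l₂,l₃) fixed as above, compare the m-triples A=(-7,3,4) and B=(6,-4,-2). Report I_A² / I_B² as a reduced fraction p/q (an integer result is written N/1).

l's match ⇒ only the (l;m) 3-j factors differ between A and B.
A: triangle coeff Δ(8,8,6) = 1/13742520792; Σ_t [9,10]: t=9:−1/12541132800 t=10:+1/52254720000 = -19/313528320000; (3j)²=19/1564 [(8 8 6; -7 3 4)], sign=-1
B: triangle coeff Δ(8,8,6) = 1/13742520792; Σ_t [0,2]: t=0:+1/8360755200 t=1:−1/1567641600 t=2:+1/2786918400 = -1/6270566400; (3j)²=80/22287 [(8 8 6; 6 -4 -2)], sign=-1
I_A²/I_B² = (19/1564)/(80/22287) = 1083/320

1083/320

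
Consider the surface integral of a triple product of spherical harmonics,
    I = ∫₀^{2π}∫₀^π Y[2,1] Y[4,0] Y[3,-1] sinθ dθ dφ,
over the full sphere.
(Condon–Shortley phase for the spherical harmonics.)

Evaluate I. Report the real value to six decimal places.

0.000000

l₁+l₂+l₃=9 is odd: 3j(l;000)=0 ⇒ I=0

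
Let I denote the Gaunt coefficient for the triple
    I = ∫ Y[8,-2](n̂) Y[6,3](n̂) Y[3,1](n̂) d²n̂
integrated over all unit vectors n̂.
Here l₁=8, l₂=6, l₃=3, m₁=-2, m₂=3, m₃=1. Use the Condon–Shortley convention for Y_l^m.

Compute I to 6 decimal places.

0.000000

Σmᵢ = 2 ≠ 0, so the φ-integral vanishes; I = 0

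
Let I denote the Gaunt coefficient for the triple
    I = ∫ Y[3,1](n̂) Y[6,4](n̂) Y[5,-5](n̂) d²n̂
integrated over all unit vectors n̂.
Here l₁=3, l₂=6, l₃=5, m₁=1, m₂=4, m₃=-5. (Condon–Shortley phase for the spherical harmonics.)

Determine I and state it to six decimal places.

-0.152880

Rules hold: Σm=0, L=14 even, 3≤5≤9.
N = 7·13·11 = 1001
Δ = 4!·2!·8!/15! = 1/675675
Racah Σ t=1..3: t=1:−1/8640 t=2:+1/2304 t=3:−1/8640 = 7/34560
⇒ 3j(3 6 5; 0 0 0)² = 7/429, sgn -1
Racah Σ t=2..2: t=2:+1/322560 = 1/322560
⇒ 3j(3 6 5; 1 4 -5)² = 18/1001, sgn +1
4πI² = N·(3j₀)²·(3jₘ)² = 42/143
I = -1·√(0.293706/4π) = -0.15288036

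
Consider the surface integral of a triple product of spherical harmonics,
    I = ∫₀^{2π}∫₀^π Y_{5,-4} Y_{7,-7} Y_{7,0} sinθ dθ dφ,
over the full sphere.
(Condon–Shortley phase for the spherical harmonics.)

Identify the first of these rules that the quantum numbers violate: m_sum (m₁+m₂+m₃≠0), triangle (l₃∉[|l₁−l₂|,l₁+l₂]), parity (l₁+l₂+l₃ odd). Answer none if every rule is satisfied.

m_sum

azimuthal sum: -4 − 7 + 0 = -11  ✗
2 ≤ 7 ≤ 12 (triangle on l)
L = 5 + 7 + 7 = 19 (odd)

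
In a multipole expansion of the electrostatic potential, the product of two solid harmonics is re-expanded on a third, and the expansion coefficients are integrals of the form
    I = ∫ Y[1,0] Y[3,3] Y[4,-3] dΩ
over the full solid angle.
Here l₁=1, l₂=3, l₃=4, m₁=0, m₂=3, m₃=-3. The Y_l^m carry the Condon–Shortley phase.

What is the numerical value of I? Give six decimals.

Checks pass: Σm=0; 8 even; l₃=4∈[2,4].
(2·1+1)(2·3+1)(2·4+1) = 189
Δ: 0! 2! 6! / 9! → 1/252
sum: t=0:+1/36 = 1/36
3j²(1 3 4; 0 0 0) = Δ·Π!·Σ² = 4/63  (sign +1)
sum: t=0:+1/720 = 1/720
3j²(1 3 4; 0 3 -3) = Δ·Π!·Σ² = 1/36  (sign -1)
combine: 4πI² = 189·4/63·1/36 = 1/3
take √, sign -1: I = -0.16286750

-0.162868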